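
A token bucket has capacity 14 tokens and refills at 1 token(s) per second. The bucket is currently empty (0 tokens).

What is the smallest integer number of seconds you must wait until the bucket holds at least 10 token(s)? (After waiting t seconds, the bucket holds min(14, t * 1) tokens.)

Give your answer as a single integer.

Need t * 1 >= 10, so t >= 10/1.
Smallest integer t = ceil(10/1) = 10.

Answer: 10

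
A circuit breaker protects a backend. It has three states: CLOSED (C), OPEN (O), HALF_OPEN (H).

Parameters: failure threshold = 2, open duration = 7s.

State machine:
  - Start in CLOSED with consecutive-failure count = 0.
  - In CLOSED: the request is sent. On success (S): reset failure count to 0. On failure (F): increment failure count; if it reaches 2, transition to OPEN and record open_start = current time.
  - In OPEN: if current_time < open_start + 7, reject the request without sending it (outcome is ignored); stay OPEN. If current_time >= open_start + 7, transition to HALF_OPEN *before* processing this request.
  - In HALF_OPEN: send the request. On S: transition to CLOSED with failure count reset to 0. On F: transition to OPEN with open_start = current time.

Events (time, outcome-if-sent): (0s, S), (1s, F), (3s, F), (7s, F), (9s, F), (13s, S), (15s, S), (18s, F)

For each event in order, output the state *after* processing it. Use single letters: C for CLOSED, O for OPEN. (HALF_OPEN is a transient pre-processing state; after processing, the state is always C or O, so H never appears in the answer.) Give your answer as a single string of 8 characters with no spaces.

State after each event:
  event#1 t=0s outcome=S: state=CLOSED
  event#2 t=1s outcome=F: state=CLOSED
  event#3 t=3s outcome=F: state=OPEN
  event#4 t=7s outcome=F: state=OPEN
  event#5 t=9s outcome=F: state=OPEN
  event#6 t=13s outcome=S: state=CLOSED
  event#7 t=15s outcome=S: state=CLOSED
  event#8 t=18s outcome=F: state=CLOSED

Answer: CCOOOCCC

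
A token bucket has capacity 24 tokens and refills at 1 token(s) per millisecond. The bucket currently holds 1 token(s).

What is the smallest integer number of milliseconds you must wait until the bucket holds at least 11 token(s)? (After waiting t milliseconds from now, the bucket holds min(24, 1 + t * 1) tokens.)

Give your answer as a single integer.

Answer: 10

Derivation:
Need 1 + t * 1 >= 11, so t >= 10/1.
Smallest integer t = ceil(10/1) = 10.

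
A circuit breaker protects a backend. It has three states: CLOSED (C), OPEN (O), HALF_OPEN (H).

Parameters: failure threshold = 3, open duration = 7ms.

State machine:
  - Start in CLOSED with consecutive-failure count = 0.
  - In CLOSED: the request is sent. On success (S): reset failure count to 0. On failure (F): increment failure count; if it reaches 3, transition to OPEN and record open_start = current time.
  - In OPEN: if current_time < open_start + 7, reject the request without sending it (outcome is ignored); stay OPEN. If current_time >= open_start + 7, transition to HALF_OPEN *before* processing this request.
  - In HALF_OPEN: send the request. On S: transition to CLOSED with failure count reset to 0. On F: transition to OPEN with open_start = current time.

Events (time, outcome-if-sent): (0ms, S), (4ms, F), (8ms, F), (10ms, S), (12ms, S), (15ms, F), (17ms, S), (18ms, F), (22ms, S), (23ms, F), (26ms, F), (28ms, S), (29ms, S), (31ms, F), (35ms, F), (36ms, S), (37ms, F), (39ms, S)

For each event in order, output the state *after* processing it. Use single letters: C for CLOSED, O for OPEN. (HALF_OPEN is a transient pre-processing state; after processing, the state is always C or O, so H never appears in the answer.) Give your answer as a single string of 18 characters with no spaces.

Answer: CCCCCCCCCCCCCCCCCC

Derivation:
State after each event:
  event#1 t=0ms outcome=S: state=CLOSED
  event#2 t=4ms outcome=F: state=CLOSED
  event#3 t=8ms outcome=F: state=CLOSED
  event#4 t=10ms outcome=S: state=CLOSED
  event#5 t=12ms outcome=S: state=CLOSED
  event#6 t=15ms outcome=F: state=CLOSED
  event#7 t=17ms outcome=S: state=CLOSED
  event#8 t=18ms outcome=F: state=CLOSED
  event#9 t=22ms outcome=S: state=CLOSED
  event#10 t=23ms outcome=F: state=CLOSED
  event#11 t=26ms outcome=F: state=CLOSED
  event#12 t=28ms outcome=S: state=CLOSED
  event#13 t=29ms outcome=S: state=CLOSED
  event#14 t=31ms outcome=F: state=CLOSED
  event#15 t=35ms outcome=F: state=CLOSED
  event#16 t=36ms outcome=S: state=CLOSED
  event#17 t=37ms outcome=F: state=CLOSED
  event#18 t=39ms outcome=S: state=CLOSED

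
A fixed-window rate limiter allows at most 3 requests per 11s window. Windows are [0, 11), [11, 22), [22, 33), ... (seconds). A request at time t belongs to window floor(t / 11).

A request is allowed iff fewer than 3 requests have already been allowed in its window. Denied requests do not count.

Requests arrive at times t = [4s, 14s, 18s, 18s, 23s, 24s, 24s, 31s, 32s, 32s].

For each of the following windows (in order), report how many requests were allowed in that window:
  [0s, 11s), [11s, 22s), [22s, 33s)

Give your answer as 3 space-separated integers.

Answer: 1 3 3

Derivation:
Processing requests:
  req#1 t=4s (window 0): ALLOW
  req#2 t=14s (window 1): ALLOW
  req#3 t=18s (window 1): ALLOW
  req#4 t=18s (window 1): ALLOW
  req#5 t=23s (window 2): ALLOW
  req#6 t=24s (window 2): ALLOW
  req#7 t=24s (window 2): ALLOW
  req#8 t=31s (window 2): DENY
  req#9 t=32s (window 2): DENY
  req#10 t=32s (window 2): DENY

Allowed counts by window: 1 3 3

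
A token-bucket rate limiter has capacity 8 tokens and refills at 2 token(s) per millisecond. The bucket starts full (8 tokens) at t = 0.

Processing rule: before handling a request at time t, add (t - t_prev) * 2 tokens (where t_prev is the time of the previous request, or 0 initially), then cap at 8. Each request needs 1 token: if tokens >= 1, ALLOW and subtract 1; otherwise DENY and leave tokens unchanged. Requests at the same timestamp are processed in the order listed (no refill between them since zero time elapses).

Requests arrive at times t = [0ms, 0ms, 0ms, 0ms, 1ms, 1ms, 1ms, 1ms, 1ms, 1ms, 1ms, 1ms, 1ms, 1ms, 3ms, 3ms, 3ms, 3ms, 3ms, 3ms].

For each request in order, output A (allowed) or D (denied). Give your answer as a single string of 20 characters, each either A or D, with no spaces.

Simulating step by step:
  req#1 t=0ms: ALLOW
  req#2 t=0ms: ALLOW
  req#3 t=0ms: ALLOW
  req#4 t=0ms: ALLOW
  req#5 t=1ms: ALLOW
  req#6 t=1ms: ALLOW
  req#7 t=1ms: ALLOW
  req#8 t=1ms: ALLOW
  req#9 t=1ms: ALLOW
  req#10 t=1ms: ALLOW
  req#11 t=1ms: DENY
  req#12 t=1ms: DENY
  req#13 t=1ms: DENY
  req#14 t=1ms: DENY
  req#15 t=3ms: ALLOW
  req#16 t=3ms: ALLOW
  req#17 t=3ms: ALLOW
  req#18 t=3ms: ALLOW
  req#19 t=3ms: DENY
  req#20 t=3ms: DENY

Answer: AAAAAAAAAADDDDAAAADD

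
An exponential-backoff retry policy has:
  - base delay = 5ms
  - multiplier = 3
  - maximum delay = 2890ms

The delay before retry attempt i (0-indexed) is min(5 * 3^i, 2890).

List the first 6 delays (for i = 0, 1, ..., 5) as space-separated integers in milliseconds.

Answer: 5 15 45 135 405 1215

Derivation:
Computing each delay:
  i=0: min(5*3^0, 2890) = 5
  i=1: min(5*3^1, 2890) = 15
  i=2: min(5*3^2, 2890) = 45
  i=3: min(5*3^3, 2890) = 135
  i=4: min(5*3^4, 2890) = 405
  i=5: min(5*3^5, 2890) = 1215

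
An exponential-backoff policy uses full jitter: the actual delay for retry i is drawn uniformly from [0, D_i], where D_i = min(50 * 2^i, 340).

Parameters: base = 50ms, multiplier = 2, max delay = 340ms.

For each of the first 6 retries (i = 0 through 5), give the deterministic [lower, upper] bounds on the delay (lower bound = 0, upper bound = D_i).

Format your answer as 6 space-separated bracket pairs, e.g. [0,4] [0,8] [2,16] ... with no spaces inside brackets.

Answer: [0,50] [0,100] [0,200] [0,340] [0,340] [0,340]

Derivation:
Computing bounds per retry:
  i=0: D_i=min(50*2^0,340)=50, bounds=[0,50]
  i=1: D_i=min(50*2^1,340)=100, bounds=[0,100]
  i=2: D_i=min(50*2^2,340)=200, bounds=[0,200]
  i=3: D_i=min(50*2^3,340)=340, bounds=[0,340]
  i=4: D_i=min(50*2^4,340)=340, bounds=[0,340]
  i=5: D_i=min(50*2^5,340)=340, bounds=[0,340]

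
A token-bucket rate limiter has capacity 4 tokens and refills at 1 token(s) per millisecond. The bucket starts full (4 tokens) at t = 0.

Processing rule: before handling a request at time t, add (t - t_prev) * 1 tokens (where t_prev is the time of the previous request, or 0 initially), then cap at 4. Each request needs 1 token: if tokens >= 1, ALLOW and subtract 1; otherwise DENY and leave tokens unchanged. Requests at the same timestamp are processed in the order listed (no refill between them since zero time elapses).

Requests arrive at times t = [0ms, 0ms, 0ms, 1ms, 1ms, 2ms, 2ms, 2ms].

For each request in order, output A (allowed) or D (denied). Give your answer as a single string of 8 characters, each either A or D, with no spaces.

Answer: AAAAAADD

Derivation:
Simulating step by step:
  req#1 t=0ms: ALLOW
  req#2 t=0ms: ALLOW
  req#3 t=0ms: ALLOW
  req#4 t=1ms: ALLOW
  req#5 t=1ms: ALLOW
  req#6 t=2ms: ALLOW
  req#7 t=2ms: DENY
  req#8 t=2ms: DENY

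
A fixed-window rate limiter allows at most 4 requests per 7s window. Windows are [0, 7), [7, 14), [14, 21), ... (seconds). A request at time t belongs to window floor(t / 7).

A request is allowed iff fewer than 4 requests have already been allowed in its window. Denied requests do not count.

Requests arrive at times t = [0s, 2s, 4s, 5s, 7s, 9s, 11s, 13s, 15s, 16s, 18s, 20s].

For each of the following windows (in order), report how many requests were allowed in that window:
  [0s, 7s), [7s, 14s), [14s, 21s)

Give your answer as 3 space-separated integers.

Processing requests:
  req#1 t=0s (window 0): ALLOW
  req#2 t=2s (window 0): ALLOW
  req#3 t=4s (window 0): ALLOW
  req#4 t=5s (window 0): ALLOW
  req#5 t=7s (window 1): ALLOW
  req#6 t=9s (window 1): ALLOW
  req#7 t=11s (window 1): ALLOW
  req#8 t=13s (window 1): ALLOW
  req#9 t=15s (window 2): ALLOW
  req#10 t=16s (window 2): ALLOW
  req#11 t=18s (window 2): ALLOW
  req#12 t=20s (window 2): ALLOW

Allowed counts by window: 4 4 4

Answer: 4 4 4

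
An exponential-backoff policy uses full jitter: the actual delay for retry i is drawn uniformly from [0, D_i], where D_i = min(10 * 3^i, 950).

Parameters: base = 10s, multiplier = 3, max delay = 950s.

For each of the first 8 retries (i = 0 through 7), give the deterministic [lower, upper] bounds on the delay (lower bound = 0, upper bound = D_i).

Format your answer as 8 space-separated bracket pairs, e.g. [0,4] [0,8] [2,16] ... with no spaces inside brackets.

Computing bounds per retry:
  i=0: D_i=min(10*3^0,950)=10, bounds=[0,10]
  i=1: D_i=min(10*3^1,950)=30, bounds=[0,30]
  i=2: D_i=min(10*3^2,950)=90, bounds=[0,90]
  i=3: D_i=min(10*3^3,950)=270, bounds=[0,270]
  i=4: D_i=min(10*3^4,950)=810, bounds=[0,810]
  i=5: D_i=min(10*3^5,950)=950, bounds=[0,950]
  i=6: D_i=min(10*3^6,950)=950, bounds=[0,950]
  i=7: D_i=min(10*3^7,950)=950, bounds=[0,950]

Answer: [0,10] [0,30] [0,90] [0,270] [0,810] [0,950] [0,950] [0,950]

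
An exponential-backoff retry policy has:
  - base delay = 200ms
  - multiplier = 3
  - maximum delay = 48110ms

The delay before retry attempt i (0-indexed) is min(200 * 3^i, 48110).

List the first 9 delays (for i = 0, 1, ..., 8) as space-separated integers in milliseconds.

Computing each delay:
  i=0: min(200*3^0, 48110) = 200
  i=1: min(200*3^1, 48110) = 600
  i=2: min(200*3^2, 48110) = 1800
  i=3: min(200*3^3, 48110) = 5400
  i=4: min(200*3^4, 48110) = 16200
  i=5: min(200*3^5, 48110) = 48110
  i=6: min(200*3^6, 48110) = 48110
  i=7: min(200*3^7, 48110) = 48110
  i=8: min(200*3^8, 48110) = 48110

Answer: 200 600 1800 5400 16200 48110 48110 48110 48110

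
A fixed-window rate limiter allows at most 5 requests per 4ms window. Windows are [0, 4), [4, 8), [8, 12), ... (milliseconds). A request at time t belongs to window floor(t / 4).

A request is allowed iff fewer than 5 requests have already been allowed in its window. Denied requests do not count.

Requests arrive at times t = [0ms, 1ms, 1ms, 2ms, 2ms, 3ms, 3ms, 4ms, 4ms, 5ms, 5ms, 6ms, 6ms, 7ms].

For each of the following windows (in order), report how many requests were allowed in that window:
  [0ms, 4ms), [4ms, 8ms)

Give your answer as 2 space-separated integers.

Answer: 5 5

Derivation:
Processing requests:
  req#1 t=0ms (window 0): ALLOW
  req#2 t=1ms (window 0): ALLOW
  req#3 t=1ms (window 0): ALLOW
  req#4 t=2ms (window 0): ALLOW
  req#5 t=2ms (window 0): ALLOW
  req#6 t=3ms (window 0): DENY
  req#7 t=3ms (window 0): DENY
  req#8 t=4ms (window 1): ALLOW
  req#9 t=4ms (window 1): ALLOW
  req#10 t=5ms (window 1): ALLOW
  req#11 t=5ms (window 1): ALLOW
  req#12 t=6ms (window 1): ALLOW
  req#13 t=6ms (window 1): DENY
  req#14 t=7ms (window 1): DENY

Allowed counts by window: 5 5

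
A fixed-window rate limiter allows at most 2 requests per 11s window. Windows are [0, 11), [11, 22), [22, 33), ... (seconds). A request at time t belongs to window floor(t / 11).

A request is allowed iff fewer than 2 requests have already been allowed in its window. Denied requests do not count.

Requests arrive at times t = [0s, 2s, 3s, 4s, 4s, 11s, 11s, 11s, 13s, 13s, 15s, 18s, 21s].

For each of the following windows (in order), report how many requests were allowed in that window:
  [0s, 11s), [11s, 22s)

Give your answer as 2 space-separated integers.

Answer: 2 2

Derivation:
Processing requests:
  req#1 t=0s (window 0): ALLOW
  req#2 t=2s (window 0): ALLOW
  req#3 t=3s (window 0): DENY
  req#4 t=4s (window 0): DENY
  req#5 t=4s (window 0): DENY
  req#6 t=11s (window 1): ALLOW
  req#7 t=11s (window 1): ALLOW
  req#8 t=11s (window 1): DENY
  req#9 t=13s (window 1): DENY
  req#10 t=13s (window 1): DENY
  req#11 t=15s (window 1): DENY
  req#12 t=18s (window 1): DENY
  req#13 t=21s (window 1): DENY

Allowed counts by window: 2 2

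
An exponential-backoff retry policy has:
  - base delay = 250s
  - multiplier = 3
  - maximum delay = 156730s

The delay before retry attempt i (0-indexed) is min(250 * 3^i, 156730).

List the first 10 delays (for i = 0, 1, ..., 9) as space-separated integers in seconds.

Answer: 250 750 2250 6750 20250 60750 156730 156730 156730 156730

Derivation:
Computing each delay:
  i=0: min(250*3^0, 156730) = 250
  i=1: min(250*3^1, 156730) = 750
  i=2: min(250*3^2, 156730) = 2250
  i=3: min(250*3^3, 156730) = 6750
  i=4: min(250*3^4, 156730) = 20250
  i=5: min(250*3^5, 156730) = 60750
  i=6: min(250*3^6, 156730) = 156730
  i=7: min(250*3^7, 156730) = 156730
  i=8: min(250*3^8, 156730) = 156730
  i=9: min(250*3^9, 156730) = 156730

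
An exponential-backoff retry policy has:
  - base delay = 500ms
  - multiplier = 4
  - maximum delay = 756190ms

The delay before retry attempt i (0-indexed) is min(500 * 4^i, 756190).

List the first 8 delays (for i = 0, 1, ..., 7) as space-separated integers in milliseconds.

Answer: 500 2000 8000 32000 128000 512000 756190 756190

Derivation:
Computing each delay:
  i=0: min(500*4^0, 756190) = 500
  i=1: min(500*4^1, 756190) = 2000
  i=2: min(500*4^2, 756190) = 8000
  i=3: min(500*4^3, 756190) = 32000
  i=4: min(500*4^4, 756190) = 128000
  i=5: min(500*4^5, 756190) = 512000
  i=6: min(500*4^6, 756190) = 756190
  i=7: min(500*4^7, 756190) = 756190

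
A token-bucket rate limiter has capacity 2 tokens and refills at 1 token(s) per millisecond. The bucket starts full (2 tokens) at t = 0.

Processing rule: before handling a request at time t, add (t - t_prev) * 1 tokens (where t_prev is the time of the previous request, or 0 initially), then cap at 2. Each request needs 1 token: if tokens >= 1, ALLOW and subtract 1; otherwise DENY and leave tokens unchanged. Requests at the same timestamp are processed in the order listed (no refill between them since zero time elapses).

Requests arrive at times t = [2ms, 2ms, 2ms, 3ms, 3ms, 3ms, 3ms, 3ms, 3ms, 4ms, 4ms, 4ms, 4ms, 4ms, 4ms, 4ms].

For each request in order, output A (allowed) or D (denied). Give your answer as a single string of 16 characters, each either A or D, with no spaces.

Answer: AADADDDDDADDDDDD

Derivation:
Simulating step by step:
  req#1 t=2ms: ALLOW
  req#2 t=2ms: ALLOW
  req#3 t=2ms: DENY
  req#4 t=3ms: ALLOW
  req#5 t=3ms: DENY
  req#6 t=3ms: DENY
  req#7 t=3ms: DENY
  req#8 t=3ms: DENY
  req#9 t=3ms: DENY
  req#10 t=4ms: ALLOW
  req#11 t=4ms: DENY
  req#12 t=4ms: DENY
  req#13 t=4ms: DENY
  req#14 t=4ms: DENY
  req#15 t=4ms: DENY
  req#16 t=4ms: DENY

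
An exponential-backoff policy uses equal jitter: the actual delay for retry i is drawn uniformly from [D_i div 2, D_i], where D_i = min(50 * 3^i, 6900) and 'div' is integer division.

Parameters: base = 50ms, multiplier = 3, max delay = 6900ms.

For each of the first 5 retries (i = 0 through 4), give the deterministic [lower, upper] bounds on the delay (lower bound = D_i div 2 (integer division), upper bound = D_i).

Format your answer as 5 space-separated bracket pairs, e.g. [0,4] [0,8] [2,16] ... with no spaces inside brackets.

Answer: [25,50] [75,150] [225,450] [675,1350] [2025,4050]

Derivation:
Computing bounds per retry:
  i=0: D_i=min(50*3^0,6900)=50, bounds=[25,50]
  i=1: D_i=min(50*3^1,6900)=150, bounds=[75,150]
  i=2: D_i=min(50*3^2,6900)=450, bounds=[225,450]
  i=3: D_i=min(50*3^3,6900)=1350, bounds=[675,1350]
  i=4: D_i=min(50*3^4,6900)=4050, bounds=[2025,4050]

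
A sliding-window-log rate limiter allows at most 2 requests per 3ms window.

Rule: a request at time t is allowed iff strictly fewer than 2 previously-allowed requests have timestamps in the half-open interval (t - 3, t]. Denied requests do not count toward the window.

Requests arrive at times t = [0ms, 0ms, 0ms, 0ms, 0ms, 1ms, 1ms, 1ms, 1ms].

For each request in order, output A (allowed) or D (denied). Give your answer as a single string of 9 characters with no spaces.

Answer: AADDDDDDD

Derivation:
Tracking allowed requests in the window:
  req#1 t=0ms: ALLOW
  req#2 t=0ms: ALLOW
  req#3 t=0ms: DENY
  req#4 t=0ms: DENY
  req#5 t=0ms: DENY
  req#6 t=1ms: DENY
  req#7 t=1ms: DENY
  req#8 t=1ms: DENY
  req#9 t=1ms: DENY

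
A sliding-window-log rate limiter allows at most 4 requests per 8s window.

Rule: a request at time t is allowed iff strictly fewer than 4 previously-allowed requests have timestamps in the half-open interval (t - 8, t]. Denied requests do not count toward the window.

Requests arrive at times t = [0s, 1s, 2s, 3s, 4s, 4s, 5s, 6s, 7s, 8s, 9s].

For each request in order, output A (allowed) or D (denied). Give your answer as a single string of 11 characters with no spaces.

Tracking allowed requests in the window:
  req#1 t=0s: ALLOW
  req#2 t=1s: ALLOW
  req#3 t=2s: ALLOW
  req#4 t=3s: ALLOW
  req#5 t=4s: DENY
  req#6 t=4s: DENY
  req#7 t=5s: DENY
  req#8 t=6s: DENY
  req#9 t=7s: DENY
  req#10 t=8s: ALLOW
  req#11 t=9s: ALLOW

Answer: AAAADDDDDAA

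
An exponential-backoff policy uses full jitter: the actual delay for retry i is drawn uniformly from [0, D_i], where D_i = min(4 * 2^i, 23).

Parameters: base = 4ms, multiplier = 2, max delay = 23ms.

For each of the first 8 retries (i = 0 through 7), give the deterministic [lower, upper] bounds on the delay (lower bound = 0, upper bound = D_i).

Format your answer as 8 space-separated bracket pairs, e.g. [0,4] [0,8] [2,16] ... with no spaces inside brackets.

Answer: [0,4] [0,8] [0,16] [0,23] [0,23] [0,23] [0,23] [0,23]

Derivation:
Computing bounds per retry:
  i=0: D_i=min(4*2^0,23)=4, bounds=[0,4]
  i=1: D_i=min(4*2^1,23)=8, bounds=[0,8]
  i=2: D_i=min(4*2^2,23)=16, bounds=[0,16]
  i=3: D_i=min(4*2^3,23)=23, bounds=[0,23]
  i=4: D_i=min(4*2^4,23)=23, bounds=[0,23]
  i=5: D_i=min(4*2^5,23)=23, bounds=[0,23]
  i=6: D_i=min(4*2^6,23)=23, bounds=[0,23]
  i=7: D_i=min(4*2^7,23)=23, bounds=[0,23]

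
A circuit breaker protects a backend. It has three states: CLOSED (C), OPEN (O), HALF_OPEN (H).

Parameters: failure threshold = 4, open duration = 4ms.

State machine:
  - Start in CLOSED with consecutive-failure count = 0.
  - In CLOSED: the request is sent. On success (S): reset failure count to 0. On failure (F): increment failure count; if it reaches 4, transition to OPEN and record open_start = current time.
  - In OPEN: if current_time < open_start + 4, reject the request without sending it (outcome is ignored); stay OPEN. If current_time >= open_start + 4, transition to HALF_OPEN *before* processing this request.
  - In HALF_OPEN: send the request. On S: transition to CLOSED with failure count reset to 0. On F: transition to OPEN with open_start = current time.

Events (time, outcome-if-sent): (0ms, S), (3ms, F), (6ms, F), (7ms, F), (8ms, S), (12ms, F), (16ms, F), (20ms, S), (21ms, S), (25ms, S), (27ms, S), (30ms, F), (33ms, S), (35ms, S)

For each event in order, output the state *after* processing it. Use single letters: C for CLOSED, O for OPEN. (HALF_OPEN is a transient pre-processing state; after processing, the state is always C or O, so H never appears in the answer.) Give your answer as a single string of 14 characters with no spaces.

Answer: CCCCCCCCCCCCCC

Derivation:
State after each event:
  event#1 t=0ms outcome=S: state=CLOSED
  event#2 t=3ms outcome=F: state=CLOSED
  event#3 t=6ms outcome=F: state=CLOSED
  event#4 t=7ms outcome=F: state=CLOSED
  event#5 t=8ms outcome=S: state=CLOSED
  event#6 t=12ms outcome=F: state=CLOSED
  event#7 t=16ms outcome=F: state=CLOSED
  event#8 t=20ms outcome=S: state=CLOSED
  event#9 t=21ms outcome=S: state=CLOSED
  event#10 t=25ms outcome=S: state=CLOSED
  event#11 t=27ms outcome=S: state=CLOSED
  event#12 t=30ms outcome=F: state=CLOSED
  event#13 t=33ms outcome=S: state=CLOSED
  event#14 t=35ms outcome=S: state=CLOSED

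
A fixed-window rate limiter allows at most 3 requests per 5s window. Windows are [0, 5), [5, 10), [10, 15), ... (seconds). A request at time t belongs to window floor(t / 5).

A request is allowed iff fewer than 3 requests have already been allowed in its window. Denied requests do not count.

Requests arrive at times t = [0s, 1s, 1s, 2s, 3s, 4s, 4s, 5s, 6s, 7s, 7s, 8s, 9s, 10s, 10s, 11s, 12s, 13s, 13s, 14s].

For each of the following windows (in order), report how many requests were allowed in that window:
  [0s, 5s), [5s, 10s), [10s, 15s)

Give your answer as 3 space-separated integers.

Processing requests:
  req#1 t=0s (window 0): ALLOW
  req#2 t=1s (window 0): ALLOW
  req#3 t=1s (window 0): ALLOW
  req#4 t=2s (window 0): DENY
  req#5 t=3s (window 0): DENY
  req#6 t=4s (window 0): DENY
  req#7 t=4s (window 0): DENY
  req#8 t=5s (window 1): ALLOW
  req#9 t=6s (window 1): ALLOW
  req#10 t=7s (window 1): ALLOW
  req#11 t=7s (window 1): DENY
  req#12 t=8s (window 1): DENY
  req#13 t=9s (window 1): DENY
  req#14 t=10s (window 2): ALLOW
  req#15 t=10s (window 2): ALLOW
  req#16 t=11s (window 2): ALLOW
  req#17 t=12s (window 2): DENY
  req#18 t=13s (window 2): DENY
  req#19 t=13s (window 2): DENY
  req#20 t=14s (window 2): DENY

Allowed counts by window: 3 3 3

Answer: 3 3 3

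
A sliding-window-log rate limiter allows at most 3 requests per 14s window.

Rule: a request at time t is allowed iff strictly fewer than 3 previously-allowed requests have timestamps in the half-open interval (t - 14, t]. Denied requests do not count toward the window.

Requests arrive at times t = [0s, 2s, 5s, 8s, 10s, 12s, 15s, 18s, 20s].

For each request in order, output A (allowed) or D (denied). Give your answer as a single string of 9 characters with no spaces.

Answer: AAADDDAAA

Derivation:
Tracking allowed requests in the window:
  req#1 t=0s: ALLOW
  req#2 t=2s: ALLOW
  req#3 t=5s: ALLOW
  req#4 t=8s: DENY
  req#5 t=10s: DENY
  req#6 t=12s: DENY
  req#7 t=15s: ALLOW
  req#8 t=18s: ALLOW
  req#9 t=20s: ALLOW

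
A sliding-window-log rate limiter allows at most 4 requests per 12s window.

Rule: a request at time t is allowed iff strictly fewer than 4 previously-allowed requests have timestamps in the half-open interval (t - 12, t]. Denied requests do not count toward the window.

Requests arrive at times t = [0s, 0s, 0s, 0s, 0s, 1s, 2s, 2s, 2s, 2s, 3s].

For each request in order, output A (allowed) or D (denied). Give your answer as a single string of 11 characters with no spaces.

Tracking allowed requests in the window:
  req#1 t=0s: ALLOW
  req#2 t=0s: ALLOW
  req#3 t=0s: ALLOW
  req#4 t=0s: ALLOW
  req#5 t=0s: DENY
  req#6 t=1s: DENY
  req#7 t=2s: DENY
  req#8 t=2s: DENY
  req#9 t=2s: DENY
  req#10 t=2s: DENY
  req#11 t=3s: DENY

Answer: AAAADDDDDDD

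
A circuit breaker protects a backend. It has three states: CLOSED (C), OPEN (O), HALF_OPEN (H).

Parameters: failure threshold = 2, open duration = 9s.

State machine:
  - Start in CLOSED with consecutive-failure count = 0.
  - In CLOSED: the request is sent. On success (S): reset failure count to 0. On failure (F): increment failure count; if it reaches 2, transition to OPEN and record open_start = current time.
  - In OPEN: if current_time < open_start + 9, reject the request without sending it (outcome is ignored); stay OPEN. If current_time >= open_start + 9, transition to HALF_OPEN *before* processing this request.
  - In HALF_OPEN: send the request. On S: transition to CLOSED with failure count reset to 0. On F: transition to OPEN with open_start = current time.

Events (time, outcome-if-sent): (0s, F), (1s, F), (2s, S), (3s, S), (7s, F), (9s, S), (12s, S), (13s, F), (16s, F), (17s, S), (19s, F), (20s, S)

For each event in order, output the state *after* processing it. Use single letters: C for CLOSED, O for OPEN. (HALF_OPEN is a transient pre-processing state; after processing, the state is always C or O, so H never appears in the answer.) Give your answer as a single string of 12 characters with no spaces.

Answer: COOOOOCCOOOO

Derivation:
State after each event:
  event#1 t=0s outcome=F: state=CLOSED
  event#2 t=1s outcome=F: state=OPEN
  event#3 t=2s outcome=S: state=OPEN
  event#4 t=3s outcome=S: state=OPEN
  event#5 t=7s outcome=F: state=OPEN
  event#6 t=9s outcome=S: state=OPEN
  event#7 t=12s outcome=S: state=CLOSED
  event#8 t=13s outcome=F: state=CLOSED
  event#9 t=16s outcome=F: state=OPEN
  event#10 t=17s outcome=S: state=OPEN
  event#11 t=19s outcome=F: state=OPEN
  event#12 t=20s outcome=S: state=OPEN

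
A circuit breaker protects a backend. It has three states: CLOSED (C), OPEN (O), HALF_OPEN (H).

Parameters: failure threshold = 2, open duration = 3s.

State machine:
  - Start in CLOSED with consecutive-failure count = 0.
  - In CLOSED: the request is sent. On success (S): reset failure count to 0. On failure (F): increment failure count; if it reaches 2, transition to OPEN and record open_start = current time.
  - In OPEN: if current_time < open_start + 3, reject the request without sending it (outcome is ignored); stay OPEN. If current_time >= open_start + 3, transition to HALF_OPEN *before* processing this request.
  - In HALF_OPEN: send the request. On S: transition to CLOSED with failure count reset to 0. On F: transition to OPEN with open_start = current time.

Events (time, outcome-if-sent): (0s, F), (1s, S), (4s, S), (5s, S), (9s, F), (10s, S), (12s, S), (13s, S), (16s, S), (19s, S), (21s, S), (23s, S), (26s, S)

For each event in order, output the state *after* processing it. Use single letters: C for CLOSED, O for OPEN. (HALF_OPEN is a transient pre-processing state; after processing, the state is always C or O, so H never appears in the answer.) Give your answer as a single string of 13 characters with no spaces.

Answer: CCCCCCCCCCCCC

Derivation:
State after each event:
  event#1 t=0s outcome=F: state=CLOSED
  event#2 t=1s outcome=S: state=CLOSED
  event#3 t=4s outcome=S: state=CLOSED
  event#4 t=5s outcome=S: state=CLOSED
  event#5 t=9s outcome=F: state=CLOSED
  event#6 t=10s outcome=S: state=CLOSED
  event#7 t=12s outcome=S: state=CLOSED
  event#8 t=13s outcome=S: state=CLOSED
  event#9 t=16s outcome=S: state=CLOSED
  event#10 t=19s outcome=S: state=CLOSED
  event#11 t=21s outcome=S: state=CLOSED
  event#12 t=23s outcome=S: state=CLOSED
  event#13 t=26s outcome=S: state=CLOSED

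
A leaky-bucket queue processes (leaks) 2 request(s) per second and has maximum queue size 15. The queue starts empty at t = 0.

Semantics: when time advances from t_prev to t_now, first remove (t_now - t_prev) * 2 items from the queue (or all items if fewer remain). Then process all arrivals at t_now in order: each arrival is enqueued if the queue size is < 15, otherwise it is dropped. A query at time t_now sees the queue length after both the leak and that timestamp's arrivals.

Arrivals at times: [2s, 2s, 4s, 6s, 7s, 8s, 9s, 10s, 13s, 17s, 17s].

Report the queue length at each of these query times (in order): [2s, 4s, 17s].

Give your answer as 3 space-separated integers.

Answer: 2 1 2

Derivation:
Queue lengths at query times:
  query t=2s: backlog = 2
  query t=4s: backlog = 1
  query t=17s: backlog = 2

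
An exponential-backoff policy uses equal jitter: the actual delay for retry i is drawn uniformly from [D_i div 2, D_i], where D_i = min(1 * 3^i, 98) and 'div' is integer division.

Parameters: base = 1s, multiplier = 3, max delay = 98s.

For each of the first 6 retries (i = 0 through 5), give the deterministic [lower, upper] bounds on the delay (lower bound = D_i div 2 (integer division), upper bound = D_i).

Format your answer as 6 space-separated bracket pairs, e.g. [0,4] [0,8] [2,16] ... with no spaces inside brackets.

Answer: [0,1] [1,3] [4,9] [13,27] [40,81] [49,98]

Derivation:
Computing bounds per retry:
  i=0: D_i=min(1*3^0,98)=1, bounds=[0,1]
  i=1: D_i=min(1*3^1,98)=3, bounds=[1,3]
  i=2: D_i=min(1*3^2,98)=9, bounds=[4,9]
  i=3: D_i=min(1*3^3,98)=27, bounds=[13,27]
  i=4: D_i=min(1*3^4,98)=81, bounds=[40,81]
  i=5: D_i=min(1*3^5,98)=98, bounds=[49,98]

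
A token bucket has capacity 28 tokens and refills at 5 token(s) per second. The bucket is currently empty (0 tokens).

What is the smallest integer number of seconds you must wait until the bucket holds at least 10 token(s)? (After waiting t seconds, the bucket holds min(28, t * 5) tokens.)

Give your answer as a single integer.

Answer: 2

Derivation:
Need t * 5 >= 10, so t >= 10/5.
Smallest integer t = ceil(10/5) = 2.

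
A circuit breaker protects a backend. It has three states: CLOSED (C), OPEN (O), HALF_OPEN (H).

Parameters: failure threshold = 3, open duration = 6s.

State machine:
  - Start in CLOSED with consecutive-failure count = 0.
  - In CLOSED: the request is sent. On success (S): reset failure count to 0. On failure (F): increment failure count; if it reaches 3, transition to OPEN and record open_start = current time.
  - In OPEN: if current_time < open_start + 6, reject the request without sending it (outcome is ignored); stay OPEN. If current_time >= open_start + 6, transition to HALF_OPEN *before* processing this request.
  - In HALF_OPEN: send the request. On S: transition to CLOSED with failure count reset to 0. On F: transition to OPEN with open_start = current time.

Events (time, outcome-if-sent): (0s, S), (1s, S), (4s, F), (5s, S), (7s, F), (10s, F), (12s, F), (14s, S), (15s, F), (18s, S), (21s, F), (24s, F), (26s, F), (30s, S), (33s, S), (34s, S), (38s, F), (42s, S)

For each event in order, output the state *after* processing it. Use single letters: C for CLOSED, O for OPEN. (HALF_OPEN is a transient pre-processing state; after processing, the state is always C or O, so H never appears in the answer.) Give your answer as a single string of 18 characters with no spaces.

Answer: CCCCCCOOOCCCOOCCCC

Derivation:
State after each event:
  event#1 t=0s outcome=S: state=CLOSED
  event#2 t=1s outcome=S: state=CLOSED
  event#3 t=4s outcome=F: state=CLOSED
  event#4 t=5s outcome=S: state=CLOSED
  event#5 t=7s outcome=F: state=CLOSED
  event#6 t=10s outcome=F: state=CLOSED
  event#7 t=12s outcome=F: state=OPEN
  event#8 t=14s outcome=S: state=OPEN
  event#9 t=15s outcome=F: state=OPEN
  event#10 t=18s outcome=S: state=CLOSED
  event#11 t=21s outcome=F: state=CLOSED
  event#12 t=24s outcome=F: state=CLOSED
  event#13 t=26s outcome=F: state=OPEN
  event#14 t=30s outcome=S: state=OPEN
  event#15 t=33s outcome=S: state=CLOSED
  event#16 t=34s outcome=S: state=CLOSED
  event#17 t=38s outcome=F: state=CLOSED
  event#18 t=42s outcome=S: state=CLOSED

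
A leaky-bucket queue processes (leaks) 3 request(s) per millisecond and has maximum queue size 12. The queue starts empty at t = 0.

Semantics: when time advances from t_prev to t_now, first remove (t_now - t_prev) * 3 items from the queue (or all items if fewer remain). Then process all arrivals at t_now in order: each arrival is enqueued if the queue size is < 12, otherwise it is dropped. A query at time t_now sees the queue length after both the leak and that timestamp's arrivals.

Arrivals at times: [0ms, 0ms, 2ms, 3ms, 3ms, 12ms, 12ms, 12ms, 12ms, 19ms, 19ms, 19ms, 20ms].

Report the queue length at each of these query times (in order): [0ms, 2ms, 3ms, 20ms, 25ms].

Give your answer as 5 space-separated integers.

Answer: 2 1 2 1 0

Derivation:
Queue lengths at query times:
  query t=0ms: backlog = 2
  query t=2ms: backlog = 1
  query t=3ms: backlog = 2
  query t=20ms: backlog = 1
  query t=25ms: backlog = 0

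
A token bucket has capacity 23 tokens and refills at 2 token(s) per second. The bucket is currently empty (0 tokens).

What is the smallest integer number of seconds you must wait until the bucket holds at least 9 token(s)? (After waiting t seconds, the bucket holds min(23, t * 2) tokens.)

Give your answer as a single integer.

Need t * 2 >= 9, so t >= 9/2.
Smallest integer t = ceil(9/2) = 5.

Answer: 5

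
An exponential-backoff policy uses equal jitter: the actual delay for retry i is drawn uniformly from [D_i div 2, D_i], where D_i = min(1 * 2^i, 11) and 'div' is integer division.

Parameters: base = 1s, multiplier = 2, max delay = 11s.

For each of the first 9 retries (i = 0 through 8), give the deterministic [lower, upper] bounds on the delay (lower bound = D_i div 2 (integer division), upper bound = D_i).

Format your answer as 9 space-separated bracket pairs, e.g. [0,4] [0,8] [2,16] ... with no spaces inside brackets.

Answer: [0,1] [1,2] [2,4] [4,8] [5,11] [5,11] [5,11] [5,11] [5,11]

Derivation:
Computing bounds per retry:
  i=0: D_i=min(1*2^0,11)=1, bounds=[0,1]
  i=1: D_i=min(1*2^1,11)=2, bounds=[1,2]
  i=2: D_i=min(1*2^2,11)=4, bounds=[2,4]
  i=3: D_i=min(1*2^3,11)=8, bounds=[4,8]
  i=4: D_i=min(1*2^4,11)=11, bounds=[5,11]
  i=5: D_i=min(1*2^5,11)=11, bounds=[5,11]
  i=6: D_i=min(1*2^6,11)=11, bounds=[5,11]
  i=7: D_i=min(1*2^7,11)=11, bounds=[5,11]
  i=8: D_i=min(1*2^8,11)=11, bounds=[5,11]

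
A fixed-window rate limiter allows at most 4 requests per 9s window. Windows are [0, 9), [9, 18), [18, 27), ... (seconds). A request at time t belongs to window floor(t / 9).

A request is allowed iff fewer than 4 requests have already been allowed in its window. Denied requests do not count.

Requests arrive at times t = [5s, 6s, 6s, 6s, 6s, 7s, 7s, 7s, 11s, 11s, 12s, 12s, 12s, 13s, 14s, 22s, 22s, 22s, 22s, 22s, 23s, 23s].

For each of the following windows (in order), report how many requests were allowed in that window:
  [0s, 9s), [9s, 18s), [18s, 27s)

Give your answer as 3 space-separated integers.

Answer: 4 4 4

Derivation:
Processing requests:
  req#1 t=5s (window 0): ALLOW
  req#2 t=6s (window 0): ALLOW
  req#3 t=6s (window 0): ALLOW
  req#4 t=6s (window 0): ALLOW
  req#5 t=6s (window 0): DENY
  req#6 t=7s (window 0): DENY
  req#7 t=7s (window 0): DENY
  req#8 t=7s (window 0): DENY
  req#9 t=11s (window 1): ALLOW
  req#10 t=11s (window 1): ALLOW
  req#11 t=12s (window 1): ALLOW
  req#12 t=12s (window 1): ALLOW
  req#13 t=12s (window 1): DENY
  req#14 t=13s (window 1): DENY
  req#15 t=14s (window 1): DENY
  req#16 t=22s (window 2): ALLOW
  req#17 t=22s (window 2): ALLOW
  req#18 t=22s (window 2): ALLOW
  req#19 t=22s (window 2): ALLOW
  req#20 t=22s (window 2): DENY
  req#21 t=23s (window 2): DENY
  req#22 t=23s (window 2): DENY

Allowed counts by window: 4 4 4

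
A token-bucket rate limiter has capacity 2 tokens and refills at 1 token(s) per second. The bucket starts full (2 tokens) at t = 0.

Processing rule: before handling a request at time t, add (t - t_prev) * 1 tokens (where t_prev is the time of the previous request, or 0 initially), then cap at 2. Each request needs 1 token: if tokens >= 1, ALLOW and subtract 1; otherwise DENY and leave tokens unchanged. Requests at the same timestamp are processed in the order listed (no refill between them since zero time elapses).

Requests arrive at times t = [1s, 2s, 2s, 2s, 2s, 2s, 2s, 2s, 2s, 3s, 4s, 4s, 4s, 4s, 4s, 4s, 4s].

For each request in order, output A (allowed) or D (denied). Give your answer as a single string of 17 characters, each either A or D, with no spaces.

Answer: AAADDDDDDAADDDDDD

Derivation:
Simulating step by step:
  req#1 t=1s: ALLOW
  req#2 t=2s: ALLOW
  req#3 t=2s: ALLOW
  req#4 t=2s: DENY
  req#5 t=2s: DENY
  req#6 t=2s: DENY
  req#7 t=2s: DENY
  req#8 t=2s: DENY
  req#9 t=2s: DENY
  req#10 t=3s: ALLOW
  req#11 t=4s: ALLOW
  req#12 t=4s: DENY
  req#13 t=4s: DENY
  req#14 t=4s: DENY
  req#15 t=4s: DENY
  req#16 t=4s: DENY
  req#17 t=4s: DENY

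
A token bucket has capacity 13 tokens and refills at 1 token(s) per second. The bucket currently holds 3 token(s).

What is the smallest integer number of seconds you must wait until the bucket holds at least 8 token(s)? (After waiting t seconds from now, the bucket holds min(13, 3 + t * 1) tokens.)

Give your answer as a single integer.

Need 3 + t * 1 >= 8, so t >= 5/1.
Smallest integer t = ceil(5/1) = 5.

Answer: 5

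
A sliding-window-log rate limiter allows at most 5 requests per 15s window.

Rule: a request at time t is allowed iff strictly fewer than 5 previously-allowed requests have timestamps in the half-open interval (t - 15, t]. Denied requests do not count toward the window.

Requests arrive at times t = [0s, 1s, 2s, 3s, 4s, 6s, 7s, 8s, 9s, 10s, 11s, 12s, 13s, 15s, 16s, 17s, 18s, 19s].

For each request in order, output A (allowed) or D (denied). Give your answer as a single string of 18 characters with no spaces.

Tracking allowed requests in the window:
  req#1 t=0s: ALLOW
  req#2 t=1s: ALLOW
  req#3 t=2s: ALLOW
  req#4 t=3s: ALLOW
  req#5 t=4s: ALLOW
  req#6 t=6s: DENY
  req#7 t=7s: DENY
  req#8 t=8s: DENY
  req#9 t=9s: DENY
  req#10 t=10s: DENY
  req#11 t=11s: DENY
  req#12 t=12s: DENY
  req#13 t=13s: DENY
  req#14 t=15s: ALLOW
  req#15 t=16s: ALLOW
  req#16 t=17s: ALLOW
  req#17 t=18s: ALLOW
  req#18 t=19s: ALLOW

Answer: AAAAADDDDDDDDAAAAA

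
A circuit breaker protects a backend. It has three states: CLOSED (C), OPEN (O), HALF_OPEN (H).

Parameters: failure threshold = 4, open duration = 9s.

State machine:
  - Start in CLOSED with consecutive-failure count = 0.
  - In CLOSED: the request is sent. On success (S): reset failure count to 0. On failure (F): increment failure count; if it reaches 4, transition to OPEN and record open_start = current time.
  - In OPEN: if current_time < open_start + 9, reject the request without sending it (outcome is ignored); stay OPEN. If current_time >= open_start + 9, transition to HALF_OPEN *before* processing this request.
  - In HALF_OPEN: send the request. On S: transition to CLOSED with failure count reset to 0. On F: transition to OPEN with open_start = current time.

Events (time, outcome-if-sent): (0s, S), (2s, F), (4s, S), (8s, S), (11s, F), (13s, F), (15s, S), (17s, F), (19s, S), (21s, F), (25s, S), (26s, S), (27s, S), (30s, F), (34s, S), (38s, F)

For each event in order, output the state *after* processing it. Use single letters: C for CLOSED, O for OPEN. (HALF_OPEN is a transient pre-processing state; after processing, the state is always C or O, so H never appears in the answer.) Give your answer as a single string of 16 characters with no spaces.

Answer: CCCCCCCCCCCCCCCC

Derivation:
State after each event:
  event#1 t=0s outcome=S: state=CLOSED
  event#2 t=2s outcome=F: state=CLOSED
  event#3 t=4s outcome=S: state=CLOSED
  event#4 t=8s outcome=S: state=CLOSED
  event#5 t=11s outcome=F: state=CLOSED
  event#6 t=13s outcome=F: state=CLOSED
  event#7 t=15s outcome=S: state=CLOSED
  event#8 t=17s outcome=F: state=CLOSED
  event#9 t=19s outcome=S: state=CLOSED
  event#10 t=21s outcome=F: state=CLOSED
  event#11 t=25s outcome=S: state=CLOSED
  event#12 t=26s outcome=S: state=CLOSED
  event#13 t=27s outcome=S: state=CLOSED
  event#14 t=30s outcome=F: state=CLOSED
  event#15 t=34s outcome=S: state=CLOSED
  event#16 t=38s outcome=F: state=CLOSED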